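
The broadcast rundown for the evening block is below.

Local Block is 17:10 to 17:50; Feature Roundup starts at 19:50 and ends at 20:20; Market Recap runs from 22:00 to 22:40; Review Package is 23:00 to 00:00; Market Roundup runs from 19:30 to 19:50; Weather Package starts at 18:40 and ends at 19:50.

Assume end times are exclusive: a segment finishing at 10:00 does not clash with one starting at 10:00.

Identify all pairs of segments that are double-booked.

Market Roundup & Weather Package

Sorted by start: Local Block, Weather Package, Market Roundup, Feature Roundup, Market Recap, Review Package.
Weather Package starts after Local Block ends; Local Block is clear from here.
Market Roundup starts before Weather Package ends → Weather Package and Market Roundup overlap.
Feature Roundup starts exactly when Weather Package ends (back-to-back, no overlap); Weather Package is clear from here.
Feature Roundup starts exactly when Market Roundup ends (back-to-back, no overlap); Market Roundup is clear from here.
Market Recap starts after Feature Roundup ends; Feature Roundup is clear from here.
Review Package starts after Market Recap ends.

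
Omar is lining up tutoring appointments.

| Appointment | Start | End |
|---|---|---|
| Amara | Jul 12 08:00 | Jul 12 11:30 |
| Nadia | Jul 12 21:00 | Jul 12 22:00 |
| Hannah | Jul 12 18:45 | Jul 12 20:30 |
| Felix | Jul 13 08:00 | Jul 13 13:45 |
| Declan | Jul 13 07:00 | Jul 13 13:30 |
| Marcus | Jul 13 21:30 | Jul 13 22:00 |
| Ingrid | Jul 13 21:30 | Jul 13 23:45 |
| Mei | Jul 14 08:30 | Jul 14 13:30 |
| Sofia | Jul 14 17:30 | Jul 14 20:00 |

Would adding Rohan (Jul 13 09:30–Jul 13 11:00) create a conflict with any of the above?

Yes — it overlaps Declan, Felix

Amara: ends Jul 12 11:30 at or before Rohan starts Jul 13 09:30 → clear.
Hannah: ends Jul 12 20:30 at or before Rohan starts Jul 13 09:30 → clear.
Nadia: ends Jul 12 22:00 at or before Rohan starts Jul 13 09:30 → clear.
Declan: starts Jul 13 07:00 before Rohan ends Jul 13 11:00, and ends Jul 13 13:30 after Rohan starts Jul 13 09:30 → overlap.
Felix: starts Jul 13 08:00 before Rohan ends Jul 13 11:00, and ends Jul 13 13:45 after Rohan starts Jul 13 09:30 → overlap.
Marcus: starts Jul 13 21:30 at or after Rohan ends Jul 13 11:00 → clear.
Ingrid: starts Jul 13 21:30 at or after Rohan ends Jul 13 11:00 → clear.
Mei: starts Jul 14 08:30 at or after Rohan ends Jul 13 11:00 → clear.
Sofia: starts Jul 14 17:30 at or after Rohan ends Jul 13 11:00 → clear.
Rohan overlaps Felix, Declan.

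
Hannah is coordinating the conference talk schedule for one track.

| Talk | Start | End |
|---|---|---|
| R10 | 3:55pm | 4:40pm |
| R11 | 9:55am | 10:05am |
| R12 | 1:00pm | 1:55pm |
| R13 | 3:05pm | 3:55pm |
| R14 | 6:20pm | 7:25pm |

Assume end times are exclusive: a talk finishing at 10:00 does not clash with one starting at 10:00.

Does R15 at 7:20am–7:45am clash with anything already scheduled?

R11: starts 9:55am at or after R15 ends 7:45am → clear.
R12: starts 1:00pm at or after R15 ends 7:45am → clear.
R13: starts 3:05pm at or after R15 ends 7:45am → clear.
R10: starts 3:55pm at or after R15 ends 7:45am → clear.
R14: starts 6:20pm at or after R15 ends 7:45am → clear.

No — it doesn't clash with anything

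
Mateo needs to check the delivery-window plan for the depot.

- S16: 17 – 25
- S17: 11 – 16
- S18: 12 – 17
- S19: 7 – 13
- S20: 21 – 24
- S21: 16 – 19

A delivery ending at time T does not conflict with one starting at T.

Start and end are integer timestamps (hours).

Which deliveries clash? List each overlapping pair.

S16 & S20, S16 & S21, S17 & S18, S17 & S19, S18 & S19, S18 & S21

Two intervals overlap when each starts before the other ends.
Sorted by start: S19, S17, S18, S21, S16, S20.
S17 starts before S19 ends → S19 and S17 overlap.
S18 starts before S19 ends → S19 and S18 overlap.
S21 starts after S19 ends; S19 is clear from here.
S18 starts before S17 ends → S17 and S18 overlap.
S21 starts exactly when S17 ends (back-to-back, no overlap); S17 is clear from here.
S21 starts before S18 ends → S18 and S21 overlap.
S16 starts exactly when S18 ends (back-to-back, no overlap); S18 is clear from here.
S16 starts before S21 ends → S21 and S16 overlap.
S20 starts after S21 ends.
S20 starts before S16 ends → S16 and S20 overlap.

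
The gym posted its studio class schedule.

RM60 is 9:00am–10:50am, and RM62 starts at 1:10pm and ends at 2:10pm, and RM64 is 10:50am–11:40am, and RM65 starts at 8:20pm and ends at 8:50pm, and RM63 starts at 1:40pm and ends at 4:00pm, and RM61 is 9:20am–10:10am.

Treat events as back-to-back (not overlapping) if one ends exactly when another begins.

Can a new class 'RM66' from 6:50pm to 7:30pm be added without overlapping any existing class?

Yes — the slot is free

RM60: ends 10:50am at or before RM66 starts 6:50pm → clear.
RM61: ends 10:10am at or before RM66 starts 6:50pm → clear.
RM64: ends 11:40am at or before RM66 starts 6:50pm → clear.
RM62: ends 2:10pm at or before RM66 starts 6:50pm → clear.
RM63: ends 4:00pm at or before RM66 starts 6:50pm → clear.
RM65: starts 8:20pm at or after RM66 ends 7:30pm → clear.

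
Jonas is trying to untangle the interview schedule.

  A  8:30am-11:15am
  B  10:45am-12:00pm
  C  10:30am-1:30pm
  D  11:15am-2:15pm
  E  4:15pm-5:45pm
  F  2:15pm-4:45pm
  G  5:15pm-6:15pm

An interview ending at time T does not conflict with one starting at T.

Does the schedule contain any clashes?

Sorted by start: A, C, B, D, F, E, G.
C starts before A ends → A and C overlap.
That's a conflict, so the schedule is not conflict-free.

Yes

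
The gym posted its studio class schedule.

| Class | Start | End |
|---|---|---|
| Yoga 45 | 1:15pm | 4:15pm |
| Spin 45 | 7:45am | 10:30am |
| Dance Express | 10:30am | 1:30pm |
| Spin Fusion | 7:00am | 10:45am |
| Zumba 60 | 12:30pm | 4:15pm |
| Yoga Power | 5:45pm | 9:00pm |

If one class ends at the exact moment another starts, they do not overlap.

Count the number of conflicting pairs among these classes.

Sorted by start: Spin Fusion, Spin 45, Dance Express, Zumba 60, Yoga 45, Yoga Power.
Spin 45 starts before Spin Fusion ends → Spin Fusion and Spin 45 overlap.
Dance Express starts before Spin Fusion ends → Spin Fusion and Dance Express overlap.
Zumba 60 starts after Spin Fusion ends — done with Spin Fusion.
Dance Express starts exactly when Spin 45 ends (back-to-back, no overlap) — done with Spin 45.
Zumba 60 starts before Dance Express ends → Dance Express and Zumba 60 overlap.
Yoga 45 starts before Dance Express ends → Dance Express and Yoga 45 overlap.
Yoga Power starts after Dance Express ends.
Yoga 45 starts before Zumba 60 ends → Zumba 60 and Yoga 45 overlap.
Yoga Power starts after Zumba 60 ends.
Yoga Power starts after Yoga 45 ends.
Overlapping pairs: Dance Express & Spin Fusion, Dance Express & Yoga 45, Dance Express & Zumba 60, Spin 45 & Spin Fusion, Yoga 45 & Zumba 60 — 5 in total.

5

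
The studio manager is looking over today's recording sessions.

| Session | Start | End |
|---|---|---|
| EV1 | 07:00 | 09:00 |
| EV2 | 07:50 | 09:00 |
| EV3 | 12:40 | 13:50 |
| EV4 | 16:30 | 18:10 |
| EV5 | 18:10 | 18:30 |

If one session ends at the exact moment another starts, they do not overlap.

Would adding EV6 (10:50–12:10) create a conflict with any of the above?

No — it doesn't clash with anything

EV1: ends 09:00 at or before EV6 starts 10:50 → clear.
EV2: ends 09:00 at or before EV6 starts 10:50 → clear.
EV3: starts 12:40 at or after EV6 ends 12:10 → clear.
EV4: starts 16:30 at or after EV6 ends 12:10 → clear.
EV5: starts 18:10 at or after EV6 ends 12:10 → clear.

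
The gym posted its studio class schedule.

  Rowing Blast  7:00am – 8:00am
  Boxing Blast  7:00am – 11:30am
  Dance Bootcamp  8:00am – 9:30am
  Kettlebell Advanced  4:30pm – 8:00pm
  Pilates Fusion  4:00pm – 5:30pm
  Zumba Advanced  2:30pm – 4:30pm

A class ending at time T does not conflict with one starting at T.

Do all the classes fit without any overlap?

No

Sorted by start: Rowing Blast, Boxing Blast, Dance Bootcamp, Zumba Advanced, Pilates Fusion, Kettlebell Advanced.
Boxing Blast starts before Rowing Blast ends → Rowing Blast and Boxing Blast overlap.
That's a conflict, so the schedule is not conflict-free.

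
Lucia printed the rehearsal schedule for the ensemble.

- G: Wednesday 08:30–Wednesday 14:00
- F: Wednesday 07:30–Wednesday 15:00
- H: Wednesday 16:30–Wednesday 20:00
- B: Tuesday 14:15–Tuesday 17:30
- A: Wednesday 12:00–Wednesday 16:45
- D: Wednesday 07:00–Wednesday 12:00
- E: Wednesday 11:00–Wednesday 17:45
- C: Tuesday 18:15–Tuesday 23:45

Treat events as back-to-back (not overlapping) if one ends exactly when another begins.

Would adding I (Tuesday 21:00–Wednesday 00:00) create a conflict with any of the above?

Yes — it overlaps C

B: ends Tuesday 17:30 at or before I starts Tuesday 21:00 → clear.
C: starts Tuesday 18:15 before I ends Wednesday 00:00, and ends Tuesday 23:45 after I starts Tuesday 21:00 → overlap.
D: starts Wednesday 07:00 at or after I ends Wednesday 00:00 → clear.
F: starts Wednesday 07:30 at or after I ends Wednesday 00:00 → clear.
G: starts Wednesday 08:30 at or after I ends Wednesday 00:00 → clear.
E: starts Wednesday 11:00 at or after I ends Wednesday 00:00 → clear.
A: starts Wednesday 12:00 at or after I ends Wednesday 00:00 → clear.
H: starts Wednesday 16:30 at or after I ends Wednesday 00:00 → clear.
I overlaps C.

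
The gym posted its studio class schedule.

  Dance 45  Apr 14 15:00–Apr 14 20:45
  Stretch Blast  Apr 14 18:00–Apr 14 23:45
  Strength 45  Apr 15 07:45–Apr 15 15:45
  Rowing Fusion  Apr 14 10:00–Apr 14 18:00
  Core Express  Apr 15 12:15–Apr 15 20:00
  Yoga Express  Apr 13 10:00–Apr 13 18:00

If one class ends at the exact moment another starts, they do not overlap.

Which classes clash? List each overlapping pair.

Core Express & Strength 45, Dance 45 & Rowing Fusion, Dance 45 & Stretch Blast

Sorted by start: Yoga Express, Rowing Fusion, Dance 45, Stretch Blast, Strength 45, Core Express.
Rowing Fusion starts after Yoga Express ends; Yoga Express is clear from here.
Dance 45 starts before Rowing Fusion ends → Rowing Fusion and Dance 45 overlap.
Stretch Blast starts exactly when Rowing Fusion ends (back-to-back, no overlap); Rowing Fusion is clear from here.
Stretch Blast starts before Dance 45 ends → Dance 45 and Stretch Blast overlap.
Strength 45 starts after Dance 45 ends; Dance 45 is clear from here.
Strength 45 starts after Stretch Blast ends; Stretch Blast is clear from here.
Core Express starts before Strength 45 ends → Strength 45 and Core Express overlap.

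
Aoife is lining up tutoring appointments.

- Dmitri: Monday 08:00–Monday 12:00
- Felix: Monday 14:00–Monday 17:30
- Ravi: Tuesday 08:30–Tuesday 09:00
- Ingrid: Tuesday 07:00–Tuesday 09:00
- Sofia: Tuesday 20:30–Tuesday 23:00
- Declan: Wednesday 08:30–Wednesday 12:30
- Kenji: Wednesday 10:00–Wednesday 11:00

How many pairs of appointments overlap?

2

Sorted by start: Dmitri, Felix, Ingrid, Ravi, Sofia, Declan, Kenji.
Felix starts after Dmitri ends, so Dmitri has no further overlaps.
Ingrid starts after Felix ends, so Felix has no further overlaps.
Ravi starts before Ingrid ends → Ingrid and Ravi overlap.
Sofia starts after Ingrid ends, so Ingrid has no further overlaps.
Sofia starts after Ravi ends, so Ravi has no further overlaps.
Declan starts after Sofia ends, so Sofia has no further overlaps.
Kenji starts before Declan ends → Declan and Kenji overlap.
Overlapping pairs: Declan & Kenji, Ingrid & Ravi — 2 in total.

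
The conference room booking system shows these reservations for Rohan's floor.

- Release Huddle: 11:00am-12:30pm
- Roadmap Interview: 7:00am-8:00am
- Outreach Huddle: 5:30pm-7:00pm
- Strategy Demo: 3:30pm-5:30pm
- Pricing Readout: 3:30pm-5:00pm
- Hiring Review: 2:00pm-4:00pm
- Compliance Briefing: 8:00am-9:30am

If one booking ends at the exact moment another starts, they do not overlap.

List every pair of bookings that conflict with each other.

Hiring Review & Pricing Readout, Hiring Review & Strategy Demo, Pricing Readout & Strategy Demo

Sorted by start: Roadmap Interview, Compliance Briefing, Release Huddle, Hiring Review, Strategy Demo, Pricing Readout, Outreach Huddle.
Compliance Briefing starts exactly when Roadmap Interview ends (back-to-back, no overlap) — done with Roadmap Interview.
Release Huddle starts after Compliance Briefing ends — done with Compliance Briefing.
Hiring Review starts after Release Huddle ends — done with Release Huddle.
Strategy Demo starts before Hiring Review ends → Hiring Review and Strategy Demo overlap.
Pricing Readout starts before Hiring Review ends → Hiring Review and Pricing Readout overlap.
Outreach Huddle starts after Hiring Review ends.
Pricing Readout starts before Strategy Demo ends → Strategy Demo and Pricing Readout overlap.
Outreach Huddle starts exactly when Strategy Demo ends (back-to-back, no overlap).
Outreach Huddle starts after Pricing Readout ends.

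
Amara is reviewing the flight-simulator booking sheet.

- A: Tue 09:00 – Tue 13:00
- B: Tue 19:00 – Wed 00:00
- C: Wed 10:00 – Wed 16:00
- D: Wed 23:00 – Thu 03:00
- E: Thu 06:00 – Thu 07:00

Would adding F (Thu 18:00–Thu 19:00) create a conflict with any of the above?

No — it doesn't clash with anything

A: ends Tue 13:00 at or before F starts Thu 18:00 → clear.
B: ends Wed 00:00 at or before F starts Thu 18:00 → clear.
C: ends Wed 16:00 at or before F starts Thu 18:00 → clear.
D: ends Thu 03:00 at or before F starts Thu 18:00 → clear.
E: ends Thu 07:00 at or before F starts Thu 18:00 → clear.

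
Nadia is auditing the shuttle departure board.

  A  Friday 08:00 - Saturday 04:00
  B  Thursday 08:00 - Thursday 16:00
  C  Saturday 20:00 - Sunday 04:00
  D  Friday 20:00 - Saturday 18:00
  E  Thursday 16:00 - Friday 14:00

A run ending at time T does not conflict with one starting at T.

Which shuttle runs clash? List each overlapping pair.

A & D, A & E

Sorted by start: B, E, A, D, C.
E starts exactly when B ends (back-to-back, no overlap), so B has no further overlaps.
A starts before E ends → E and A overlap.
D starts after E ends, so E has no further overlaps.
D starts before A ends → A and D overlap.
C starts after A ends.
C starts after D ends.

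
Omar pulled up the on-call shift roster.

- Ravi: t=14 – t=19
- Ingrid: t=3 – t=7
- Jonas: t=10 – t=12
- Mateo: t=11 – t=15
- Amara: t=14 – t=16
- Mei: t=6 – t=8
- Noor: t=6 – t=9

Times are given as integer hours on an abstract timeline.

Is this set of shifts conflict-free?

Sorted by start: Ingrid, Mei, Noor, Jonas, Mateo, Amara, Ravi.
Mei starts before Ingrid ends → Ingrid and Mei overlap.
That's a conflict, so the schedule is not conflict-free.

No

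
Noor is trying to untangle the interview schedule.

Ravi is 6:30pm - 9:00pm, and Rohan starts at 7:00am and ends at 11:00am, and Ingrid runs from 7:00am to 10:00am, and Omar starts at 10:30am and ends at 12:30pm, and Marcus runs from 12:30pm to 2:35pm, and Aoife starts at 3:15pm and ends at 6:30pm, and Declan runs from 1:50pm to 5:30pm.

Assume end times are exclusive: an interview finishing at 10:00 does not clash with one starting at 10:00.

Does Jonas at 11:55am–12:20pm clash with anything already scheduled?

Yes — it overlaps Omar

Ingrid: ends 10:00am at or before Jonas starts 11:55am → clear.
Rohan: ends 11:00am at or before Jonas starts 11:55am → clear.
Omar: starts 10:30am before Jonas ends 12:20pm, and ends 12:30pm after Jonas starts 11:55am → overlap.
Marcus: starts 12:30pm at or after Jonas ends 12:20pm → clear.
Declan: starts 1:50pm at or after Jonas ends 12:20pm → clear.
Aoife: starts 3:15pm at or after Jonas ends 12:20pm → clear.
Ravi: starts 6:30pm at or after Jonas ends 12:20pm → clear.
Jonas overlaps Omar.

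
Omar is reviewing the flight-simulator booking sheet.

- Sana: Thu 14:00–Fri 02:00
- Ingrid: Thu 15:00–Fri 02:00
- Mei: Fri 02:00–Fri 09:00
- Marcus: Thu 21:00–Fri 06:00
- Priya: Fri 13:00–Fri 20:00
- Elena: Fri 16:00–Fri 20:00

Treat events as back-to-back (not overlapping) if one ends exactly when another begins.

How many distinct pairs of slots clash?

Sorted by start: Sana, Ingrid, Marcus, Mei, Priya, Elena.
Ingrid starts before Sana ends → Sana and Ingrid overlap.
Marcus starts before Sana ends → Sana and Marcus overlap.
Mei starts exactly when Sana ends (back-to-back, no overlap), so nothing later overlaps Sana either.
Marcus starts before Ingrid ends → Ingrid and Marcus overlap.
Mei starts exactly when Ingrid ends (back-to-back, no overlap), so nothing later overlaps Ingrid either.
Mei starts before Marcus ends → Marcus and Mei overlap.
Priya starts after Marcus ends, so nothing later overlaps Marcus either.
Priya starts after Mei ends, so nothing later overlaps Mei either.
Elena starts before Priya ends → Priya and Elena overlap.
Overlapping pairs: Elena & Priya, Ingrid & Marcus, Ingrid & Sana, Marcus & Mei, Marcus & Sana — 5 in total.

5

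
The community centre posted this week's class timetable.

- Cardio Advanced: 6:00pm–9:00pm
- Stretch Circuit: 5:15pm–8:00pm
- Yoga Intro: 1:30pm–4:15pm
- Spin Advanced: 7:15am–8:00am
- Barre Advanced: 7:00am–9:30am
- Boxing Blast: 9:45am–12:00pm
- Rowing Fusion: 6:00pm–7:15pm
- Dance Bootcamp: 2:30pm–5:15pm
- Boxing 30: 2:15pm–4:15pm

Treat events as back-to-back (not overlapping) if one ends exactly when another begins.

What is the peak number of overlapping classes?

3

Sort all start/end points and keep a running count:
7:00am start Barre Advanced → 1
7:15am start Spin Advanced → 2
8:00am end Spin Advanced → 1
9:30am end Barre Advanced → 0
9:45am start Boxing Blast → 1
12:00pm end Boxing Blast → 0
1:30pm start Yoga Intro → 1
2:15pm start Boxing 30 → 2
2:30pm start Dance Bootcamp → 3
4:15pm end Boxing 30 → 2
4:15pm end Yoga Intro → 1
5:15pm end Dance Bootcamp → 0
5:15pm start Stretch Circuit → 1
6:00pm start Cardio Advanced → 2
6:00pm start Rowing Fusion → 3
7:15pm end Rowing Fusion → 2
8:00pm end Stretch Circuit → 1
9:00pm end Cardio Advanced → 0
Peak is 3, at 2:30pm (Boxing 30, Dance Bootcamp, Yoga Intro).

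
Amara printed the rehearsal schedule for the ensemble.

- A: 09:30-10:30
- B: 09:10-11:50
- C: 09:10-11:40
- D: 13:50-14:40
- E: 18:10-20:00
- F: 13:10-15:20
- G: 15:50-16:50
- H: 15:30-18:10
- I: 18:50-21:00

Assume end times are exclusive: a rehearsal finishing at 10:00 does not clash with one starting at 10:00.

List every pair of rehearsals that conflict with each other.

A & B, A & C, B & C, D & F, E & I, G & H

Sorted by start: B, C, A, F, D, H, G, E, I.
C starts before B ends → B and C overlap.
A starts before B ends → B and A overlap.
F starts after B ends — done with B.
A starts before C ends → C and A overlap.
F starts after C ends — done with C.
F starts after A ends — done with A.
D starts before F ends → F and D overlap.
H starts after F ends — done with F.
H starts after D ends — done with D.
G starts before H ends → H and G overlap.
E starts exactly when H ends (back-to-back, no overlap) — done with H.
E starts after G ends — done with G.
I starts before E ends → E and I overlap.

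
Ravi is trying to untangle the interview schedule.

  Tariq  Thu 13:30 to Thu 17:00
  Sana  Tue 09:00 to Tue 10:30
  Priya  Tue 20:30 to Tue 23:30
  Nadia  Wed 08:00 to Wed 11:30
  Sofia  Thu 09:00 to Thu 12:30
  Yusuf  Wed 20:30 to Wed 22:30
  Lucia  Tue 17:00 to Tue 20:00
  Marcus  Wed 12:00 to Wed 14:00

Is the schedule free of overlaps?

Yes

Sorted by start: Sana, Lucia, Priya, Nadia, Marcus, Yusuf, Sofia, Tariq.
Lucia starts after Sana ends, so Sana has no further overlaps.
Priya starts after Lucia ends, so Lucia has no further overlaps.
Nadia starts after Priya ends, so Priya has no further overlaps.
Marcus starts after Nadia ends, so Nadia has no further overlaps.
Yusuf starts after Marcus ends, so Marcus has no further overlaps.
Sofia starts after Yusuf ends, so Yusuf has no further overlaps.
Tariq starts after Sofia ends.
Every pair is clear; the schedule has no overlaps.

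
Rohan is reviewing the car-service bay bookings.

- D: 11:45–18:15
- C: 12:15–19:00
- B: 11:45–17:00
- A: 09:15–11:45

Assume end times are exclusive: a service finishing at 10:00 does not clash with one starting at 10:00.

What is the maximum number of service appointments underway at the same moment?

Sort all start/end points and keep a running count:
09:15 start A → 1
11:45 end A → 0
11:45 start B → 1
11:45 start D → 2
12:15 start C → 3
17:00 end B → 2
18:15 end D → 1
19:00 end C → 0
Peak is 3, at 12:15 (B, C, D).

3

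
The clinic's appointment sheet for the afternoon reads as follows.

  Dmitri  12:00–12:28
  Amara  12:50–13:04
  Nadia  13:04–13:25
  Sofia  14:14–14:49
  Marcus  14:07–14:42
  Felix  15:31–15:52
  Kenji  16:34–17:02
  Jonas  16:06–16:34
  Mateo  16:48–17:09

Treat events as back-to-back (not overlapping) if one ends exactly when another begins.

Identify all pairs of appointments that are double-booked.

Sorted by start: Dmitri, Amara, Nadia, Marcus, Sofia, Felix, Jonas, Kenji, Mateo.
Amara starts after Dmitri ends, so Dmitri has no further overlaps.
Nadia starts exactly when Amara ends (back-to-back, no overlap), so Amara has no further overlaps.
Marcus starts after Nadia ends, so Nadia has no further overlaps.
Sofia starts before Marcus ends → Marcus and Sofia overlap.
Felix starts after Marcus ends, so Marcus has no further overlaps.
Felix starts after Sofia ends, so Sofia has no further overlaps.
Jonas starts after Felix ends, so Felix has no further overlaps.
Kenji starts exactly when Jonas ends (back-to-back, no overlap), so Jonas has no further overlaps.
Mateo starts before Kenji ends → Kenji and Mateo overlap.

Kenji & Mateo, Marcus & Sofia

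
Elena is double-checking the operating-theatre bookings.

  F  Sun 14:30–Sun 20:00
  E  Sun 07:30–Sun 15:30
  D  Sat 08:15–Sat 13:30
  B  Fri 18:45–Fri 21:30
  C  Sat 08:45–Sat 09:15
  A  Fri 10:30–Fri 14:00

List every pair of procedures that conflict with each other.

C & D, E & F

Check each pair: they overlap iff neither finishes before the other starts.
Sorted by start: A, B, D, C, E, F.
B starts after A ends — done with A.
D starts after B ends — done with B.
C starts before D ends → D and C overlap.
E starts after D ends — done with D.
E starts after C ends — done with C.
F starts before E ends → E and F overlap.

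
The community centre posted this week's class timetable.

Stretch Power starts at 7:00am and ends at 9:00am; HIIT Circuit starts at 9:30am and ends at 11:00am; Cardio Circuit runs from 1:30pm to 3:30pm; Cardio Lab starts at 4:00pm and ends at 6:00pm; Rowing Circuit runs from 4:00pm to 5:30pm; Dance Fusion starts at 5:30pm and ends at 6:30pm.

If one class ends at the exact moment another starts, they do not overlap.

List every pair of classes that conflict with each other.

Check each pair: they overlap iff neither finishes before the other starts.
Sorted by start: Stretch Power, HIIT Circuit, Cardio Circuit, Cardio Lab, Rowing Circuit, Dance Fusion.
HIIT Circuit starts after Stretch Power ends, so nothing later overlaps Stretch Power either.
Cardio Circuit starts after HIIT Circuit ends, so nothing later overlaps HIIT Circuit either.
Cardio Lab starts after Cardio Circuit ends, so nothing later overlaps Cardio Circuit either.
Rowing Circuit starts before Cardio Lab ends → Cardio Lab and Rowing Circuit overlap.
Dance Fusion starts before Cardio Lab ends → Cardio Lab and Dance Fusion overlap.
Dance Fusion starts exactly when Rowing Circuit ends (back-to-back, no overlap).

Cardio Lab & Dance Fusion, Cardio Lab & Rowing Circuit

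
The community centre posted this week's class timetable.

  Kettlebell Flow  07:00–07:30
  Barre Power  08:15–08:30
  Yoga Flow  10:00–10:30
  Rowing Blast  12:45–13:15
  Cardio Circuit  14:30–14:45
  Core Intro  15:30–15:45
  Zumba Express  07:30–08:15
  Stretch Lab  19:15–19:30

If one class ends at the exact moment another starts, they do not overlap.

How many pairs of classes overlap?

Check each pair: they overlap iff neither finishes before the other starts.
Sorted by start: Kettlebell Flow, Zumba Express, Barre Power, Yoga Flow, Rowing Blast, Cardio Circuit, Core Intro, Stretch Lab.
Zumba Express starts exactly when Kettlebell Flow ends (back-to-back, no overlap), so Kettlebell Flow has no further overlaps.
Barre Power starts exactly when Zumba Express ends (back-to-back, no overlap), so Zumba Express has no further overlaps.
Yoga Flow starts after Barre Power ends, so Barre Power has no further overlaps.
Rowing Blast starts after Yoga Flow ends, so Yoga Flow has no further overlaps.
Cardio Circuit starts after Rowing Blast ends, so Rowing Blast has no further overlaps.
Core Intro starts after Cardio Circuit ends, so Cardio Circuit has no further overlaps.
Stretch Lab starts after Core Intro ends.
No pair overlaps.

0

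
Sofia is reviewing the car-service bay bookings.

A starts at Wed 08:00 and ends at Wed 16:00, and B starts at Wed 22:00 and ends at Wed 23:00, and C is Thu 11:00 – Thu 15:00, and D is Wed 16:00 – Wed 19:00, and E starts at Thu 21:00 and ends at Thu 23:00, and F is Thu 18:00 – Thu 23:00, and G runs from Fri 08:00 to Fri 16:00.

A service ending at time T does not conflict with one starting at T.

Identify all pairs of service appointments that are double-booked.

E & F

Check each pair: they overlap iff neither finishes before the other starts.
Sorted by start: A, D, B, C, F, E, G.
D starts exactly when A ends (back-to-back, no overlap) — done with A.
B starts after D ends — done with D.
C starts after B ends — done with B.
F starts after C ends — done with C.
E starts before F ends → F and E overlap.
G starts after F ends.
G starts after E ends.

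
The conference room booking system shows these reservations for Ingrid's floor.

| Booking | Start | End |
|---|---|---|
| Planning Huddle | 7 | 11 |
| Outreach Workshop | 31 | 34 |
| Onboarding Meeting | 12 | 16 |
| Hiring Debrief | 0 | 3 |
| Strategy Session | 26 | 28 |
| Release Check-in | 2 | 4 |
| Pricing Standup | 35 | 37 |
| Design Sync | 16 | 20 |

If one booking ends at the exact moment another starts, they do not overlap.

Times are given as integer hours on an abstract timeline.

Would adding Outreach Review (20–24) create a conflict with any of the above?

No — it doesn't clash with anything

Hiring Debrief: ends 3 at or before Outreach Review starts 20 → clear.
Release Check-in: ends 4 at or before Outreach Review starts 20 → clear.
Planning Huddle: ends 11 at or before Outreach Review starts 20 → clear.
Onboarding Meeting: ends 16 at or before Outreach Review starts 20 → clear.
Design Sync: ends 20 at or before Outreach Review starts 20 → clear.
Strategy Session: starts 26 at or after Outreach Review ends 24 → clear.
Outreach Workshop: starts 31 at or after Outreach Review ends 24 → clear.
Pricing Standup: starts 35 at or after Outreach Review ends 24 → clear.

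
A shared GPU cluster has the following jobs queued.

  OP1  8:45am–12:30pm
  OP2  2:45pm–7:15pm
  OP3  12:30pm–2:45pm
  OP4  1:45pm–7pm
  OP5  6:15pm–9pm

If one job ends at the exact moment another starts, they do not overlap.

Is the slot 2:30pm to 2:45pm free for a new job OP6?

No — it overlaps OP3, OP4

OP1: ends 12:30pm at or before OP6 starts 2:30pm → clear.
OP3: starts 12:30pm before OP6 ends 2:45pm, and ends 2:45pm after OP6 starts 2:30pm → overlap.
OP4: starts 1:45pm before OP6 ends 2:45pm, and ends 7pm after OP6 starts 2:30pm → overlap.
OP2: starts 2:45pm at or after OP6 ends 2:45pm → clear.
OP5: starts 6:15pm at or after OP6 ends 2:45pm → clear.
OP6 overlaps OP3, OP4.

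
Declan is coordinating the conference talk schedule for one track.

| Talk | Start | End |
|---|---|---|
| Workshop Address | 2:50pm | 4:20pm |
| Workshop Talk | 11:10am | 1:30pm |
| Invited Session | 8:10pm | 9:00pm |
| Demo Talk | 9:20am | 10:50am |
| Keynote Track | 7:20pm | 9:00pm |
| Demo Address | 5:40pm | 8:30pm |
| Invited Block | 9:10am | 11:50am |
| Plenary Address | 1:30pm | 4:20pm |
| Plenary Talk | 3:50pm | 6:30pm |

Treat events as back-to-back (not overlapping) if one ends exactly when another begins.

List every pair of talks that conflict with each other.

Demo Address & Invited Session, Demo Address & Keynote Track, Demo Address & Plenary Talk, Demo Talk & Invited Block, Invited Block & Workshop Talk, Invited Session & Keynote Track, Plenary Address & Plenary Talk, Plenary Address & Workshop Address, Plenary Talk & Workshop Address

Sorted by start: Invited Block, Demo Talk, Workshop Talk, Plenary Address, Workshop Address, Plenary Talk, Demo Address, Keynote Track, Invited Session.
Demo Talk starts before Invited Block ends → Invited Block and Demo Talk overlap.
Workshop Talk starts before Invited Block ends → Invited Block and Workshop Talk overlap.
Plenary Address starts after Invited Block ends, so Invited Block has no further overlaps.
Workshop Talk starts after Demo Talk ends, so Demo Talk has no further overlaps.
Plenary Address starts exactly when Workshop Talk ends (back-to-back, no overlap), so Workshop Talk has no further overlaps.
Workshop Address starts before Plenary Address ends → Plenary Address and Workshop Address overlap.
Plenary Talk starts before Plenary Address ends → Plenary Address and Plenary Talk overlap.
Demo Address starts after Plenary Address ends, so Plenary Address has no further overlaps.
Plenary Talk starts before Workshop Address ends → Workshop Address and Plenary Talk overlap.
Demo Address starts after Workshop Address ends, so Workshop Address has no further overlaps.
Demo Address starts before Plenary Talk ends → Plenary Talk and Demo Address overlap.
Keynote Track starts after Plenary Talk ends, so Plenary Talk has no further overlaps.
Keynote Track starts before Demo Address ends → Demo Address and Keynote Track overlap.
Invited Session starts before Demo Address ends → Demo Address and Invited Session overlap.
Invited Session starts before Keynote Track ends → Keynote Track and Invited Session overlap.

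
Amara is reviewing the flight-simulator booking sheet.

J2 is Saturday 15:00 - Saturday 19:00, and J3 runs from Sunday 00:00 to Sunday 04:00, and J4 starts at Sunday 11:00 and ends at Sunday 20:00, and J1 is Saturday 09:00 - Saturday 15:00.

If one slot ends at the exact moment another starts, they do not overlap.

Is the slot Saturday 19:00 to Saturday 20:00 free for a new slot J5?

Yes — the slot is free

J1: ends Saturday 15:00 at or before J5 starts Saturday 19:00 → clear.
J2: ends Saturday 19:00 at or before J5 starts Saturday 19:00 → clear.
J3: starts Sunday 00:00 at or after J5 ends Saturday 20:00 → clear.
J4: starts Sunday 11:00 at or after J5 ends Saturday 20:00 → clear.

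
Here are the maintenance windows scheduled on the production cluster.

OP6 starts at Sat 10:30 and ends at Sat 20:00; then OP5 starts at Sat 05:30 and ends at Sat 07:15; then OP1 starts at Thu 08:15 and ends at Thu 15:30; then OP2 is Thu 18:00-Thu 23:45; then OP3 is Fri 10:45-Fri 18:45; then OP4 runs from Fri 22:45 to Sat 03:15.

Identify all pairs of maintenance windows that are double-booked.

Two intervals overlap when each starts before the other ends.
Sorted by start: OP1, OP2, OP3, OP4, OP5, OP6.
OP2 starts after OP1 ends, so nothing later overlaps OP1 either.
OP3 starts after OP2 ends, so nothing later overlaps OP2 either.
OP4 starts after OP3 ends, so nothing later overlaps OP3 either.
OP5 starts after OP4 ends, so nothing later overlaps OP4 either.
OP6 starts after OP5 ends.

none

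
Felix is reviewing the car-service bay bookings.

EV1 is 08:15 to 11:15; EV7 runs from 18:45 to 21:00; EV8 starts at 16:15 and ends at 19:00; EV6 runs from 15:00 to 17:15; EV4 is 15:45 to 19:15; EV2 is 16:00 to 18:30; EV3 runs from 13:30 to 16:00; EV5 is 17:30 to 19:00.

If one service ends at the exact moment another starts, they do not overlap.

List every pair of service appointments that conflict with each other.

EV2 & EV4, EV2 & EV5, EV2 & EV6, EV2 & EV8, EV3 & EV4, EV3 & EV6, EV4 & EV5, EV4 & EV6, EV4 & EV7, EV4 & EV8, EV5 & EV7, EV5 & EV8, EV6 & EV8, EV7 & EV8

Sorted by start: EV1, EV3, EV6, EV4, EV2, EV8, EV5, EV7.
EV3 starts after EV1 ends; EV1 is clear from here.
EV6 starts before EV3 ends → EV3 and EV6 overlap.
EV4 starts before EV3 ends → EV3 and EV4 overlap.
EV2 starts exactly when EV3 ends (back-to-back, no overlap); EV3 is clear from here.
EV4 starts before EV6 ends → EV6 and EV4 overlap.
EV2 starts before EV6 ends → EV6 and EV2 overlap.
EV8 starts before EV6 ends → EV6 and EV8 overlap.
EV5 starts after EV6 ends; EV6 is clear from here.
EV2 starts before EV4 ends → EV4 and EV2 overlap.
EV8 starts before EV4 ends → EV4 and EV8 overlap.
EV5 starts before EV4 ends → EV4 and EV5 overlap.
EV7 starts before EV4 ends → EV4 and EV7 overlap.
EV8 starts before EV2 ends → EV2 and EV8 overlap.
EV5 starts before EV2 ends → EV2 and EV5 overlap.
EV7 starts after EV2 ends.
EV5 starts before EV8 ends → EV8 and EV5 overlap.
EV7 starts before EV8 ends → EV8 and EV7 overlap.
EV7 starts before EV5 ends → EV5 and EV7 overlap.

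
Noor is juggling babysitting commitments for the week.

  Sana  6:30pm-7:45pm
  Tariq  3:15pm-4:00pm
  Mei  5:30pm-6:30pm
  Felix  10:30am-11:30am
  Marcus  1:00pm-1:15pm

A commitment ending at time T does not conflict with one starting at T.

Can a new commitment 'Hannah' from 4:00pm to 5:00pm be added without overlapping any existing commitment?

Felix: ends 11:30am at or before Hannah starts 4:00pm → clear.
Marcus: ends 1:15pm at or before Hannah starts 4:00pm → clear.
Tariq: ends 4:00pm at or before Hannah starts 4:00pm → clear.
Mei: starts 5:30pm at or after Hannah ends 5:00pm → clear.
Sana: starts 6:30pm at or after Hannah ends 5:00pm → clear.

Yes — the slot is free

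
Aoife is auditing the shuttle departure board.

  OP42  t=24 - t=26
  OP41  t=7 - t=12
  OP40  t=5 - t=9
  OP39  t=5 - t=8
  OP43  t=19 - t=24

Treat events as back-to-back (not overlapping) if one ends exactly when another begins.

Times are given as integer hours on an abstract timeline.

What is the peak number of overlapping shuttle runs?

3

Sweep the timeline, counting +1 at each start and −1 at each end (ends before starts at a tie):
t=5 start OP39 → 1
t=5 start OP40 → 2
t=7 start OP41 → 3
t=8 end OP39 → 2
t=9 end OP40 → 1
t=12 end OP41 → 0
t=19 start OP43 → 1
t=24 end OP43 → 0
t=24 start OP42 → 1
t=26 end OP42 → 0
Peak is 3, at t=7 (OP39, OP40, OP41).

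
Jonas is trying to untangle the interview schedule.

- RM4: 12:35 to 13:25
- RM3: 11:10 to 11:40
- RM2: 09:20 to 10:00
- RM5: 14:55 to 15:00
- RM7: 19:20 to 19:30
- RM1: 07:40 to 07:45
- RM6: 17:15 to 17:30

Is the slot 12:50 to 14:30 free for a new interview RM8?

RM1: ends 07:45 at or before RM8 starts 12:50 → clear.
RM2: ends 10:00 at or before RM8 starts 12:50 → clear.
RM3: ends 11:40 at or before RM8 starts 12:50 → clear.
RM4: starts 12:35 before RM8 ends 14:30, and ends 13:25 after RM8 starts 12:50 → overlap.
RM5: starts 14:55 at or after RM8 ends 14:30 → clear.
RM6: starts 17:15 at or after RM8 ends 14:30 → clear.
RM7: starts 19:20 at or after RM8 ends 14:30 → clear.
RM8 overlaps RM4.

No — it overlaps RM4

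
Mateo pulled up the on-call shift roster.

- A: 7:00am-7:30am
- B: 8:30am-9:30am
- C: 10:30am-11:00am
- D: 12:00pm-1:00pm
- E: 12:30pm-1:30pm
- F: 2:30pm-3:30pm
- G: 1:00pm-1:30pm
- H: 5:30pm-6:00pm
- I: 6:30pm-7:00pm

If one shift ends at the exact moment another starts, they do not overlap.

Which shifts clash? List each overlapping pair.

Check each pair: they overlap iff neither finishes before the other starts.
Sorted by start: A, B, C, D, E, G, F, H, I.
B starts after A ends — done with A.
C starts after B ends — done with B.
D starts after C ends — done with C.
E starts before D ends → D and E overlap.
G starts exactly when D ends (back-to-back, no overlap) — done with D.
G starts before E ends → E and G overlap.
F starts after E ends — done with E.
F starts after G ends — done with G.
H starts after F ends — done with F.
I starts after H ends.

D & E, E & G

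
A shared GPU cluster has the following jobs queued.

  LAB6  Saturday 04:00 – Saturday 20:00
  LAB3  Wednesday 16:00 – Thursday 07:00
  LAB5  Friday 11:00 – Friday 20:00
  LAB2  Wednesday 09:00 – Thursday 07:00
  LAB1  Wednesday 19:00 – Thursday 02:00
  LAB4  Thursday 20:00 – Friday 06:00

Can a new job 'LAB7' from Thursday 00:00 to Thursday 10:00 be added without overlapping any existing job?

LAB2: starts Wednesday 09:00 before LAB7 ends Thursday 10:00, and ends Thursday 07:00 after LAB7 starts Thursday 00:00 → overlap.
LAB3: starts Wednesday 16:00 before LAB7 ends Thursday 10:00, and ends Thursday 07:00 after LAB7 starts Thursday 00:00 → overlap.
LAB1: starts Wednesday 19:00 before LAB7 ends Thursday 10:00, and ends Thursday 02:00 after LAB7 starts Thursday 00:00 → overlap.
LAB4: starts Thursday 20:00 at or after LAB7 ends Thursday 10:00 → clear.
LAB5: starts Friday 11:00 at or after LAB7 ends Thursday 10:00 → clear.
LAB6: starts Saturday 04:00 at or after LAB7 ends Thursday 10:00 → clear.
LAB7 overlaps LAB1, LAB2, LAB3.

No — it overlaps LAB1, LAB2, LAB3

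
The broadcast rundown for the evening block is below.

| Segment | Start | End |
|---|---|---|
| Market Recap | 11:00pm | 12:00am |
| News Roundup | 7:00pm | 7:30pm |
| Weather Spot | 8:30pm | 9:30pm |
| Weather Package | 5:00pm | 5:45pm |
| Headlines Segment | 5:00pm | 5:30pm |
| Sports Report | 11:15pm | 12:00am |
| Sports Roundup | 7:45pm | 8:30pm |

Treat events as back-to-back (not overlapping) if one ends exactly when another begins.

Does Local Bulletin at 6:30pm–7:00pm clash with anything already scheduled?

No — it doesn't clash with anything

Weather Package: ends 5:45pm at or before Local Bulletin starts 6:30pm → clear.
Headlines Segment: ends 5:30pm at or before Local Bulletin starts 6:30pm → clear.
News Roundup: starts 7:00pm at or after Local Bulletin ends 7:00pm → clear.
Sports Roundup: starts 7:45pm at or after Local Bulletin ends 7:00pm → clear.
Weather Spot: starts 8:30pm at or after Local Bulletin ends 7:00pm → clear.
Market Recap: starts 11:00pm at or after Local Bulletin ends 7:00pm → clear.
Sports Report: starts 11:15pm at or after Local Bulletin ends 7:00pm → clear.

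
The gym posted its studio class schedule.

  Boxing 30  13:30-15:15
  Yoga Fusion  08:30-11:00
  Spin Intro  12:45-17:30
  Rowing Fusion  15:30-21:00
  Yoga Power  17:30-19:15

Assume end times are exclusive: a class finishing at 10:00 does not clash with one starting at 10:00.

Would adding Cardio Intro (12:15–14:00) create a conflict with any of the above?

Yes — it overlaps Boxing 30, Spin Intro

Yoga Fusion: ends 11:00 at or before Cardio Intro starts 12:15 → clear.
Spin Intro: starts 12:45 before Cardio Intro ends 14:00, and ends 17:30 after Cardio Intro starts 12:15 → overlap.
Boxing 30: starts 13:30 before Cardio Intro ends 14:00, and ends 15:15 after Cardio Intro starts 12:15 → overlap.
Rowing Fusion: starts 15:30 at or after Cardio Intro ends 14:00 → clear.
Yoga Power: starts 17:30 at or after Cardio Intro ends 14:00 → clear.
Cardio Intro overlaps Boxing 30, Spin Intro.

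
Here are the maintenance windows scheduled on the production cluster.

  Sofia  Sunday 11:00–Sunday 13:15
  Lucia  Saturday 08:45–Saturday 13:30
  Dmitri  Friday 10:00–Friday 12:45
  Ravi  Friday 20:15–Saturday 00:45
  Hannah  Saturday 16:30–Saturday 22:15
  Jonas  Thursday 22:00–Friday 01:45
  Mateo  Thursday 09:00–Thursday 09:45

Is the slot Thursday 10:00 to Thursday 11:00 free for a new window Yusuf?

Yes — the slot is free

Mateo: ends Thursday 09:45 at or before Yusuf starts Thursday 10:00 → clear.
Jonas: starts Thursday 22:00 at or after Yusuf ends Thursday 11:00 → clear.
Dmitri: starts Friday 10:00 at or after Yusuf ends Thursday 11:00 → clear.
Ravi: starts Friday 20:15 at or after Yusuf ends Thursday 11:00 → clear.
Lucia: starts Saturday 08:45 at or after Yusuf ends Thursday 11:00 → clear.
Hannah: starts Saturday 16:30 at or after Yusuf ends Thursday 11:00 → clear.
Sofia: starts Sunday 11:00 at or after Yusuf ends Thursday 11:00 → clear.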